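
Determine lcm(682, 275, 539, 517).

682 = 2 · 11 · 31; 275 = 5² · 11; 539 = 7² · 11; 517 = 11 · 47
lcm takes max exponent of each prime: 2 · 5² · 7² · 11 · 31 · 47 = 39266150

39266150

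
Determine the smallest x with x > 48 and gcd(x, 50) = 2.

52

50 = 2·25. Any x with gcd(x, 50) = 2 is a multiple of 2, say 2s, with s coprime to 25.
Need s > 48/2, so s ≥ 25. First s ≥ 25 with gcd(s, 25) = 1 is s = 26. Thus x = 2·26 = 52.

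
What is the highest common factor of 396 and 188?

4

Euclid: 396 = 2·188 + 20; 188 = 9·20 + 8; 20 = 2·8 + 4; 8 = 2·4 + 0. Last nonzero remainder: 4.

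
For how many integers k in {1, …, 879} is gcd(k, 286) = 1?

286 = 2·11·13. Inclusion–exclusion on these primes:
879 − ⌊879/2⌋ − ⌊879/11⌋ − ⌊879/13⌋ + ⌊879/22⌋ + ⌊879/26⌋ + ⌊879/143⌋ − ⌊879/286⌋ = 369

369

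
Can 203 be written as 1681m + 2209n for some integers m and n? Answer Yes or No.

gcd(1681, 2209): 2209 = 1·1681 + 528; 1681 = 3·528 + 97; 528 = 5·97 + 43; 97 = 2·43 + 11; 43 = 3·11 + 10; 11 = 1·10 + 1; 10 = 10·1 + 0 → 1
1 divides 203, so a solution exists.

Yes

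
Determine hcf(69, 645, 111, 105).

gcd(69, 645): 645 = 9·69 + 24; 69 = 2·24 + 21; 24 = 1·21 + 3; 21 = 7·3 + 0 → 3
gcd(3, 111): 111 = 37·3 + 0 → 3
gcd(3, 105): 105 = 35·3 + 0 → 3

3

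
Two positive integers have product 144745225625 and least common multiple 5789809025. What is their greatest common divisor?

From gcd × lcm = mn: gcd = 144745225625 / 5789809025 = 25.

25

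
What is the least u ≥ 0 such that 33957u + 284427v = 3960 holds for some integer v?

1022

Reduce mod 284427: 33957u ≡ 3960 (mod 284427). With g = gcd(33957, 284427) = 99 dividing 3960, divide through: 343u ≡ 40 (mod 2873).
Since gcd(343, 2873) = 1, u ≡ 40·(343)⁻¹ ≡ 1022 (mod 2873). Smallest non-negative: 1022.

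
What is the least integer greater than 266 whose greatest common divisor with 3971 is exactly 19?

gcd(k, 3971) = 19 forces 19 | k; write k = 19s. Then gcd(19s, 19·209) = 19·gcd(s, 209), so need gcd(s, 209) = 1.
19s > 266 gives s ≥ 15. The least s ≥ 15 coprime to 209 is 15, so k = 19·15 = 285.

285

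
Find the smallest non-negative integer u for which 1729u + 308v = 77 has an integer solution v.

33

gcd(1729, 308) = 7 (Euclid: 1729 = 5·308 + 189; 308 = 1·189 + 119; 189 = 1·119 + 70; 119 = 1·70 + 49; 70 = 1·49 + 21; 49 = 2·21 + 7; 21 = 3·7 + 0), and 7 | 77.
Extended Euclid: 1729·(-13) + 308·(73) = 7. Scale by 11: u₀ = -143.
General solution u = u₀ + 44t; reducing mod 44 gives u = 33 (and v = -185).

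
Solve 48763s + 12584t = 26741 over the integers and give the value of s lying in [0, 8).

7

Euclid: 48763 = 3·12584 + 11011; 12584 = 1·11011 + 1573; 11011 = 7·1573 + 0 → gcd = 1573; 26741 = 1573·17.
Back-substitution yields 48763·(-1) + 12584·(4) = 1573, so one solution is s = -1·17 = -17, t = 4·17 = 68.
Solutions in s differ by 12584/1573 = 8; the one in [0, 8) is -17 mod 8 = 7.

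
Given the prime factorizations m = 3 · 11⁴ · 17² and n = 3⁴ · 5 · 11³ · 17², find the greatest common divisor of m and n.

min exponent per shared prime: 3 · 11³ · 17² = 1153977

1153977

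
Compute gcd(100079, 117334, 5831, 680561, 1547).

100079 = 7 · 17 · 29²; 117334 = 2 · 7 · 17² · 29; 5831 = 7³ · 17; 680561 = 7² · 17 · 19 · 43; 1547 = 7 · 13 · 17
gcd takes min exponent of each prime: 7 · 17 = 119

119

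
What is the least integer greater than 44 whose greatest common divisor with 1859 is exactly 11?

55

Multiples of 11 above 44: 11·5, 11·6, … . Need the cofactor coprime to 1859/11 = 169.
Checking s = 5, 6, … the first with gcd(s, 169) = 1 is s = 5, giving 55.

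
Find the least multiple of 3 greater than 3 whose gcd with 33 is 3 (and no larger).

Multiples of 3 above 3: 3·2, 3·3, … . Need the cofactor coprime to 33/3 = 11.
Checking s = 2, 3, … the first with gcd(s, 11) = 1 is s = 2, giving 6.

6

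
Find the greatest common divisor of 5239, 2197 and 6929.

169

gcd(5239, 2197): 5239 = 2·2197 + 845; 2197 = 2·845 + 507; 845 = 1·507 + 338; 507 = 1·338 + 169; 338 = 2·169 + 0 → 169
gcd(169, 6929): 6929 = 41·169 + 0 → 169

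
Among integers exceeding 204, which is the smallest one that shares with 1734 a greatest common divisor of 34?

Multiples of 34 above 204: 34·7, 34·8, … . Need the cofactor coprime to 1734/34 = 51.
Checking s = 7, 8, … the first with gcd(s, 51) = 1 is s = 7, giving 238.

238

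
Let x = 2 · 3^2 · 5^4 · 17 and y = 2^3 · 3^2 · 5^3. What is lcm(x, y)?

max exponent per prime: 2^3 · 3^2 · 5^4 · 17 = 765000

765000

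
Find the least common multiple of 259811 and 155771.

gcd first: 259811 = 1·155771 + 104040; 155771 = 1·104040 + 51731; 104040 = 2·51731 + 578; 51731 = 89·578 + 289; 578 = 2·289 + 0 → gcd = 289
lcm = 259811·155771/gcd = 40471019281/289 = 140038129

140038129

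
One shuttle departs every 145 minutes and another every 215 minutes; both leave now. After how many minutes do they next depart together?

145 = 5 · 29; 215 = 5 · 43
max exponents: 5 · 29 · 43 = 6235

6235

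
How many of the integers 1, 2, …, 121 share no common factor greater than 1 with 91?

96

Prime factors of 91: 7, 13. Count integers ≤ 121 divisible by none of them.
By inclusion–exclusion: 121 − ⌊121/7⌋ − ⌊121/13⌋ + ⌊121/91⌋ = 96.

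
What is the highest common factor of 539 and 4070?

11

539 = 7² · 11
4070 = 2 · 5 · 11 · 37
Common: 11 = 11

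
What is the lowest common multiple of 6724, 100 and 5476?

lcm(6724, 100) = 6724·100/gcd = 672400/4 = 168100
lcm(168100, 5476) = 168100·5476/gcd = 920515600/4 = 230128900

230128900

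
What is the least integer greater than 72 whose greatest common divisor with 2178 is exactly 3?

75

Multiples of 3 above 72: 3·25, 3·26, … . Need the cofactor coprime to 2178/3 = 726.
Checking s = 25, 26, … the first with gcd(s, 726) = 1 is s = 25, giving 75.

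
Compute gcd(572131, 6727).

7

572131 = 7 · 37 · 47²
6727 = 7 · 31²
Common: 7 = 7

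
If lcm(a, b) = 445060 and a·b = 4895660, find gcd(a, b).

11

From gcd × lcm = ab: gcd = 4895660 / 445060 = 11.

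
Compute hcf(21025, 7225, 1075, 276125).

21025 = 5² · 29²; 7225 = 5² · 17²; 1075 = 5² · 43; 276125 = 5³ · 47²
gcd takes min exponent of each prime: 5² = 25

25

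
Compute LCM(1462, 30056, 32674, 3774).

137862453768

1462 = 2 · 17 · 43; 30056 = 2³ · 13 · 17²; 32674 = 2 · 17 · 31²; 3774 = 2 · 3 · 17 · 37
lcm takes max exponent of each prime: 2³ · 3 · 13 · 17² · 31² · 37 · 43 = 137862453768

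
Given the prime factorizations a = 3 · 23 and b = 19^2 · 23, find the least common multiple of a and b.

24909

max exponent per prime: 3 · 19^2 · 23 = 24909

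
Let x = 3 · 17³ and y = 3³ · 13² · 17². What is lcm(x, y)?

22418019

max exponent per prime: 3³ · 13² · 17³ = 22418019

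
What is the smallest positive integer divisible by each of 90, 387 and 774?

90 = 2 · 3² · 5; 387 = 3² · 43; 774 = 2 · 3² · 43
lcm takes max exponent of each prime: 2 · 3² · 5 · 43 = 3870

3870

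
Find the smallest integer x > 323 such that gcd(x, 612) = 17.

391

gcd(x, 612) = 17 forces 17 | x; write x = 17s. Then gcd(17s, 17·36) = 17·gcd(s, 36), so need gcd(s, 36) = 1.
17s > 323 gives s ≥ 20. The least s ≥ 20 coprime to 36 is 23, so x = 17·23 = 391.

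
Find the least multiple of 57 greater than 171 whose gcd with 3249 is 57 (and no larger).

3249 = 57·57. Any a with gcd(a, 3249) = 57 is a multiple of 57, say 57s, with s coprime to 57.
Need s > 171/57, so s ≥ 4. First s ≥ 4 with gcd(s, 57) = 1 is s = 4. Thus a = 57·4 = 228.

228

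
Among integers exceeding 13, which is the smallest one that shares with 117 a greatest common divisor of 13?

117 = 13·9. Any m with gcd(m, 117) = 13 is a multiple of 13, say 13s, with s coprime to 9.
Need s > 13/13, so s ≥ 2. First s ≥ 2 with gcd(s, 9) = 1 is s = 2. Thus m = 13·2 = 26.

26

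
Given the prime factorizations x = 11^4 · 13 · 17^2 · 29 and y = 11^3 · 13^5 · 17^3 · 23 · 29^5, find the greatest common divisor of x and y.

145016443

min exponent per shared prime: 11^3 · 13 · 17^2 · 29 = 145016443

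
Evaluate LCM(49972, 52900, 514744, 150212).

67951726094285800

49972 = 2² · 13 · 31²; 52900 = 2² · 5² · 23²; 514744 = 2³ · 37² · 47; 150212 = 2² · 17 · 47²
lcm takes max exponent of each prime: 2³ · 5² · 13 · 17 · 23² · 31² · 37² · 47² = 67951726094285800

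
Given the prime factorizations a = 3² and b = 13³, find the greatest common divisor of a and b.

1

min exponent per shared prime: (none) = 1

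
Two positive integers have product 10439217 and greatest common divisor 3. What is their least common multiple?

3479739

Since gcd(u,v)·lcm(u,v) = uv, lcm = 10439217/3 = 3479739.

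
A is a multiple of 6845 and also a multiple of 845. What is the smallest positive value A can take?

6845 = 5 · 37²; 845 = 5 · 13²
max exponents: 5 · 13² · 37² = 1156805

1156805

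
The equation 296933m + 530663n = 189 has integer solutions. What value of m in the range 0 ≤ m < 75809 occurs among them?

17103

gcd(296933, 530663) = 7 (Euclid: 530663 = 1·296933 + 233730; 296933 = 1·233730 + 63203; 233730 = 3·63203 + 44121; 63203 = 1·44121 + 19082; 44121 = 2·19082 + 5957; 19082 = 3·5957 + 1211; 5957 = 4·1211 + 1113; 1211 = 1·1113 + 98; 1113 = 11·98 + 35; 98 = 2·35 + 28; 35 = 1·28 + 7; 28 = 4·7 + 0), and 7 | 189.
Extended Euclid: 296933·(-16213) + 530663·(9072) = 7. Scale by 27: m₀ = -437751.
General solution m = m₀ + 75809t; reducing mod 75809 gives m = 17103 (and n = -9570).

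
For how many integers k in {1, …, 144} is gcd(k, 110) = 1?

Prime factors of 110: 2, 5, 11. Count integers ≤ 144 divisible by none of them.
By inclusion–exclusion: 144 − ⌊144/2⌋ − ⌊144/5⌋ − ⌊144/11⌋ + ⌊144/10⌋ + ⌊144/22⌋ + ⌊144/55⌋ − ⌊144/110⌋ = 52.

52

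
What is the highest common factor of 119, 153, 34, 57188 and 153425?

17

gcd(119, 153): 153 = 1·119 + 34; 119 = 3·34 + 17; 34 = 2·17 + 0 → 17
gcd(17, 34): 34 = 2·17 + 0 → 17
gcd(17, 57188): 57188 = 3364·17 + 0 → 17
gcd(17, 153425): 153425 = 9025·17 + 0 → 17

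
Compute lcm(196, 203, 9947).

196 = 2² · 7²; 203 = 7 · 29; 9947 = 7³ · 29
lcm takes max exponent of each prime: 2² · 7³ · 29 = 39788

39788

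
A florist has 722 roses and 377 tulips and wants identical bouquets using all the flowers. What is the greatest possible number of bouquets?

722 = 2 · 19²
377 = 13 · 29
Common: 1 = 1

1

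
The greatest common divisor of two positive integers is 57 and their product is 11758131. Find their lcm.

gcd·lcm = product, so lcm = 11758131/57 = 206283.

206283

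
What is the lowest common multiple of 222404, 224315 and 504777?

3041008845420

lcm(222404, 224315) = 222404·224315/gcd = 49888553260/91 = 548225860
lcm(548225860, 504777) = 548225860·504777/gcd = 276731804933220/91 = 3041008845420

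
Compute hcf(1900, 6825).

25

1900 = 2² · 5² · 19
6825 = 3 · 5² · 7 · 13
Common: 5² = 25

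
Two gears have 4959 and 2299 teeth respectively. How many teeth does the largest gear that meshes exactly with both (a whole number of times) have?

4959 = 3² · 19 · 29
2299 = 11² · 19
Common: 19 = 19

19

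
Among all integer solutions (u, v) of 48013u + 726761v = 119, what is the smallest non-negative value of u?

Euclid: 726761 = 15·48013 + 6566; 48013 = 7·6566 + 2051; 6566 = 3·2051 + 413; 2051 = 4·413 + 399; 413 = 1·399 + 14; 399 = 28·14 + 7; 14 = 2·7 + 0 → gcd = 7; 119 = 7·17.
Back-substitution yields 48013·(51026) + 726761·(-3371) = 7, so one solution is u = 51026·17 = 867442, v = -3371·17 = -57307.
Solutions in u differ by 726761/7 = 103823; the one in [0, 103823) is 867442 mod 103823 = 36858.

36858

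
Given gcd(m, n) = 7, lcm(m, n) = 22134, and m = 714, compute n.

Using mn = gcd(m,n)·lcm(m,n) = 7·22134 = 154938, we get n = 154938/714 = 217.

217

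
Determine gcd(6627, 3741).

Euclid: 6627 = 1·3741 + 2886; 3741 = 1·2886 + 855; 2886 = 3·855 + 321; 855 = 2·321 + 213; 321 = 1·213 + 108; 213 = 1·108 + 105; 108 = 1·105 + 3; 105 = 35·3 + 0. Last nonzero remainder: 3.

3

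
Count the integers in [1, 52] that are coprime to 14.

22

Prime factors of 14: 2, 7. Count integers ≤ 52 divisible by none of them.
By inclusion–exclusion: 52 − ⌊52/2⌋ − ⌊52/7⌋ + ⌊52/14⌋ = 22.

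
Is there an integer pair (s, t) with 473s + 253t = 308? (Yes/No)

Yes

By Bézout, 473s + 253t = 308 has integer solutions iff gcd(473, 253) | 308.
Euclid: 473 = 1·253 + 220; 253 = 1·220 + 33; 220 = 6·33 + 22; 33 = 1·22 + 11; 22 = 2·11 + 0. gcd = 11; 308 mod 11 = 0. Yes.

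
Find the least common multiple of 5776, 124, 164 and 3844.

5776 = 2⁴ · 19²; 124 = 2² · 31; 164 = 2² · 41; 3844 = 2² · 31²
lcm takes max exponent of each prime: 2⁴ · 19² · 31² · 41 = 227580176

227580176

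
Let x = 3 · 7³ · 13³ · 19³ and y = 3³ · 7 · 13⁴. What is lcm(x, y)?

1814228964639

max exponent per prime: 3³ · 7³ · 13⁴ · 19³ = 1814228964639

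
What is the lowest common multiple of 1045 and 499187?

gcd first: 499187 = 477·1045 + 722; 1045 = 1·722 + 323; 722 = 2·323 + 76; 323 = 4·76 + 19; 76 = 4·19 + 0 → gcd = 19
lcm = 1045·499187/gcd = 521650415/19 = 27455285

27455285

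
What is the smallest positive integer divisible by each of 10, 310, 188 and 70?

10 = 2 · 5; 310 = 2 · 5 · 31; 188 = 2² · 47; 70 = 2 · 5 · 7
lcm takes max exponent of each prime: 2² · 5 · 7 · 31 · 47 = 203980

203980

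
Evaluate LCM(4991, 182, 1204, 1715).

4991 = 7 · 23 · 31; 182 = 2 · 7 · 13; 1204 = 2² · 7 · 43; 1715 = 5 · 7³
lcm takes max exponent of each prime: 2² · 5 · 7³ · 13 · 23 · 31 · 43 = 2734169620

2734169620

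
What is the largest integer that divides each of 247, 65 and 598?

gcd(247, 65): 247 = 3·65 + 52; 65 = 1·52 + 13; 52 = 4·13 + 0 → 13
gcd(13, 598): 598 = 46·13 + 0 → 13

13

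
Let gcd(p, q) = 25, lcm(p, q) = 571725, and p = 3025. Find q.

4725

Using pq = gcd(p,q)·lcm(p,q) = 25·571725 = 14293125, we get q = 14293125/3025 = 4725.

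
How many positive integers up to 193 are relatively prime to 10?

Prime factors of 10: 2, 5. Count integers ≤ 193 divisible by none of them.
By inclusion–exclusion: 193 − ⌊193/2⌋ − ⌊193/5⌋ + ⌊193/10⌋ = 78.

78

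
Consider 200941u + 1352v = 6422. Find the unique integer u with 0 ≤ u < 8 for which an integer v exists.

6

Reduce mod 1352: 200941u ≡ 6422 (mod 1352). With g = gcd(200941, 1352) = 169 dividing 6422, divide through: 1189u ≡ 38 (mod 8).
Since gcd(1189, 8) = 1, u ≡ 38·(1189)⁻¹ ≡ 6 (mod 8). Smallest non-negative: 6.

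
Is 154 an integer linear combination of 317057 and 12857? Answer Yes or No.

By Bézout, 317057p + 12857q = 154 has integer solutions iff gcd(317057, 12857) | 154.
Euclid: 317057 = 24·12857 + 8489; 12857 = 1·8489 + 4368; 8489 = 1·4368 + 4121; 4368 = 1·4121 + 247; 4121 = 16·247 + 169; 247 = 1·169 + 78; 169 = 2·78 + 13; 78 = 6·13 + 0. gcd = 13; 154 mod 13 = 11. No.

No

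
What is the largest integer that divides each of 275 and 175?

275 = 5² · 11
175 = 5² · 7
Common: 5² = 25

25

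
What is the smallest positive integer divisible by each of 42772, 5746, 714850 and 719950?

128725823125900

42772 = 2² · 17² · 37; 5746 = 2 · 13² · 17; 714850 = 2 · 5² · 17 · 29²; 719950 = 2 · 5² · 7 · 11² · 17
lcm takes max exponent of each prime: 2² · 5² · 7 · 11² · 13² · 17² · 29² · 37 = 128725823125900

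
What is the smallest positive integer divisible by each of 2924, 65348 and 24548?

1014397004

2924 = 2² · 17 · 43; 65348 = 2² · 17 · 31²; 24548 = 2² · 17 · 19²
lcm takes max exponent of each prime: 2² · 17 · 19² · 31² · 43 = 1014397004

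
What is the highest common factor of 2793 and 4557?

147

Euclid: 4557 = 1·2793 + 1764; 2793 = 1·1764 + 1029; 1764 = 1·1029 + 735; 1029 = 1·735 + 294; 735 = 2·294 + 147; 294 = 2·147 + 0. Last nonzero remainder: 147.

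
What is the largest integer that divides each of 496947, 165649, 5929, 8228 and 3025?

121

496947 = 3 · 11² · 37²; 165649 = 11² · 37²; 5929 = 7² · 11²; 8228 = 2² · 11² · 17; 3025 = 5² · 11²
gcd takes min exponent of each prime: 11² = 121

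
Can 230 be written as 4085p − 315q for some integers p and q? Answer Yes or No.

Yes

By Bézout, 4085p − 315q = 230 has integer solutions iff gcd(4085, 315) | 230.
Euclid: 4085 = 12·315 + 305; 315 = 1·305 + 10; 305 = 30·10 + 5; 10 = 2·5 + 0. gcd = 5; 230 mod 5 = 0. Yes.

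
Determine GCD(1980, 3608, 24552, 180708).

44

1980 = 2² · 3² · 5 · 11; 3608 = 2³ · 11 · 41; 24552 = 2³ · 3² · 11 · 31; 180708 = 2² · 3 · 11 · 37²
gcd takes min exponent of each prime: 2² · 11 = 44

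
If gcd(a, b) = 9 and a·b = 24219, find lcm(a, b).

2691

gcd·lcm = product, so lcm = 24219/9 = 2691.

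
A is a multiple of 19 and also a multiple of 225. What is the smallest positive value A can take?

4275

19 = 19; 225 = 3² · 5²
max exponents: 3² · 5² · 19 = 4275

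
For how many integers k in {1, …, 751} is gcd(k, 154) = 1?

293

Prime factors of 154: 2, 7, 11. Count integers ≤ 751 divisible by none of them.
By inclusion–exclusion: 751 − ⌊751/2⌋ − ⌊751/7⌋ − ⌊751/11⌋ + ⌊751/14⌋ + ⌊751/22⌋ + ⌊751/77⌋ − ⌊751/154⌋ = 293.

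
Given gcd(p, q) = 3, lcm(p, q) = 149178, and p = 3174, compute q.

141

Using pq = gcd(p,q)·lcm(p,q) = 3·149178 = 447534, we get q = 447534/3174 = 141.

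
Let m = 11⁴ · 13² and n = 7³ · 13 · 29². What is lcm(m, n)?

713752366327

max exponent per prime: 7³ · 11⁴ · 13² · 29² = 713752366327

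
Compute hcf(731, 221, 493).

17

731 = 17 · 43; 221 = 13 · 17; 493 = 17 · 29
gcd takes min exponent of each prime: 17 = 17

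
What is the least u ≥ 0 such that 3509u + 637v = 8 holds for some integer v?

291

Reduce mod 637: 3509u ≡ 8 (mod 637). With g = gcd(3509, 637) = 1 dividing 8, divide through: 3509u ≡ 8 (mod 637).
Since gcd(3509, 637) = 1, u ≡ 8·(3509)⁻¹ ≡ 291 (mod 637). Smallest non-negative: 291.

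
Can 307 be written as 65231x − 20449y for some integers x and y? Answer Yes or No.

Yes

gcd(65231, 20449): 65231 = 3·20449 + 3884; 20449 = 5·3884 + 1029; 3884 = 3·1029 + 797; 1029 = 1·797 + 232; 797 = 3·232 + 101; 232 = 2·101 + 30; 101 = 3·30 + 11; 30 = 2·11 + 8; 11 = 1·8 + 3; 8 = 2·3 + 2; 3 = 1·2 + 1; 2 = 2·1 + 0 → 1
1 divides 307, so a solution exists.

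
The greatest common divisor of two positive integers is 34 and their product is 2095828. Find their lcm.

61642

For any two positive integers, gcd × lcm equals their product. Hence lcm = 2095828 / 34 = 61642.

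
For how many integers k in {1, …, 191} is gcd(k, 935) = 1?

Prime factors of 935: 5, 11, 17. Count integers ≤ 191 divisible by none of them.
By inclusion–exclusion: 191 − ⌊191/5⌋ − ⌊191/11⌋ − ⌊191/17⌋ + ⌊191/55⌋ + ⌊191/85⌋ + ⌊191/187⌋ − ⌊191/935⌋ = 131.

131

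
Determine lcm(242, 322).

38962

gcd first: 322 = 1·242 + 80; 242 = 3·80 + 2; 80 = 40·2 + 0 → gcd = 2
lcm = 242·322/gcd = 77924/2 = 38962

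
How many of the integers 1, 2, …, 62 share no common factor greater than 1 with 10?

25

10 = 2·5. Inclusion–exclusion on these primes:
62 − ⌊62/2⌋ − ⌊62/5⌋ + ⌊62/10⌋ = 25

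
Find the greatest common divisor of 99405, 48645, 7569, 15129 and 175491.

9

99405 = 3² · 5 · 47²; 48645 = 3² · 5 · 23 · 47; 7569 = 3² · 29²; 15129 = 3² · 41²; 175491 = 3² · 17 · 31 · 37
gcd takes min exponent of each prime: 3² = 9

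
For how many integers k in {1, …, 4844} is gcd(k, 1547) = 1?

3607

Prime factors of 1547: 7, 13, 17. Count integers ≤ 4844 divisible by none of them.
By inclusion–exclusion: 4844 − ⌊4844/7⌋ − ⌊4844/13⌋ − ⌊4844/17⌋ + ⌊4844/91⌋ + ⌊4844/119⌋ + ⌊4844/221⌋ − ⌊4844/1547⌋ = 3607.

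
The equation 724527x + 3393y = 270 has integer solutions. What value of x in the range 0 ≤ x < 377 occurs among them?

gcd(724527, 3393) = 9 (Euclid: 724527 = 213·3393 + 1818; 3393 = 1·1818 + 1575; 1818 = 1·1575 + 243; 1575 = 6·243 + 117; 243 = 2·117 + 9; 117 = 13·9 + 0), and 9 | 270.
Extended Euclid: 724527·(28) + 3393·(-5979) = 9. Scale by 30: x₀ = 840.
General solution x = x₀ + 377t; reducing mod 377 gives x = 86 (and y = -18364).

86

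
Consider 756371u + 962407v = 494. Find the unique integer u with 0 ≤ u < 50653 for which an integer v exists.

13817

gcd(756371, 962407) = 19 (Euclid: 962407 = 1·756371 + 206036; 756371 = 3·206036 + 138263; 206036 = 1·138263 + 67773; 138263 = 2·67773 + 2717; 67773 = 24·2717 + 2565; 2717 = 1·2565 + 152; 2565 = 16·152 + 133; 152 = 1·133 + 19; 133 = 7·19 + 0), and 19 | 494.
Extended Euclid: 756371·(6376) + 962407·(-5011) = 19. Scale by 26: u₀ = 165776.
General solution u = u₀ + 50653t; reducing mod 50653 gives u = 13817 (and v = -10859).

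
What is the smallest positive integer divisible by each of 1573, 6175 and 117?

6724575

1573 = 11² · 13; 6175 = 5² · 13 · 19; 117 = 3² · 13
lcm takes max exponent of each prime: 3² · 5² · 11² · 13 · 19 = 6724575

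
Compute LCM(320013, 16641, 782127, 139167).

320013 = 3² · 31² · 37; 16641 = 3² · 43²; 782127 = 3² · 43² · 47; 139167 = 3² · 7 · 47²
lcm takes max exponent of each prime: 3² · 7 · 31² · 37 · 43² · 47² = 9149519524131

9149519524131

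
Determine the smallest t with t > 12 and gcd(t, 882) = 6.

24

Multiples of 6 above 12: 6·3, 6·4, … . Need the cofactor coprime to 882/6 = 147.
Checking s = 3, 4, … the first with gcd(s, 147) = 1 is s = 4, giving 24.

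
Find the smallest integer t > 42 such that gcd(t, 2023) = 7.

49

gcd(t, 2023) = 7 forces 7 | t; write t = 7s. Then gcd(7s, 7·289) = 7·gcd(s, 289), so need gcd(s, 289) = 1.
7s > 42 gives s ≥ 7. The least s ≥ 7 coprime to 289 is 7, so t = 7·7 = 49.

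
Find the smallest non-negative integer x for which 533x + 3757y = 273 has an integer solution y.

gcd(533, 3757) = 13 (Euclid: 3757 = 7·533 + 26; 533 = 20·26 + 13; 26 = 2·13 + 0), and 13 | 273.
Extended Euclid: 533·(141) + 3757·(-20) = 13. Scale by 21: x₀ = 2961.
General solution x = x₀ + 289t; reducing mod 289 gives x = 71 (and y = -10).

71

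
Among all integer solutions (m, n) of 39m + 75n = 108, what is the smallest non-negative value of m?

Reduce mod 75: 39m ≡ 108 (mod 75). With g = gcd(39, 75) = 3 dividing 108, divide through: 13m ≡ 36 (mod 25).
Since gcd(13, 25) = 1, m ≡ 36·(13)⁻¹ ≡ 22 (mod 25). Smallest non-negative: 22.

22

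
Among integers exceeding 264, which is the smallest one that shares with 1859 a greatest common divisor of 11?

1859 = 11·169. Any m with gcd(m, 1859) = 11 is a multiple of 11, say 11s, with s coprime to 169.
Need s > 264/11, so s ≥ 25. First s ≥ 25 with gcd(s, 169) = 1 is s = 25. Thus m = 11·25 = 275.

275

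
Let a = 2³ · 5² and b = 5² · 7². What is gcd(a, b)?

25

min exponent per shared prime: 5² = 25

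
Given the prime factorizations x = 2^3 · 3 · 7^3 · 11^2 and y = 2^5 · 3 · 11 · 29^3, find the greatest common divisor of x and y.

264

min exponent per shared prime: 2^3 · 3 · 11 = 264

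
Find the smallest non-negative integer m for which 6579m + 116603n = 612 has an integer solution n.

Euclid: 116603 = 17·6579 + 4760; 6579 = 1·4760 + 1819; 4760 = 2·1819 + 1122; 1819 = 1·1122 + 697; 1122 = 1·697 + 425; 697 = 1·425 + 272; 425 = 1·272 + 153; 272 = 1·153 + 119; 153 = 1·119 + 34; 119 = 3·34 + 17; 34 = 2·17 + 0 → gcd = 17; 612 = 17·36.
Back-substitution yields 6579·(3013) + 116603·(-170) = 17, so one solution is m = 3013·36 = 108468, n = -170·36 = -6120.
Solutions in m differ by 116603/17 = 6859; the one in [0, 6859) is 108468 mod 6859 = 5583.

5583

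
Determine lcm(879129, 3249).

317365569

879129 = 3² · 23 · 31 · 137; 3249 = 3² · 19²
max exponents: 3² · 19² · 23 · 31 · 137 = 317365569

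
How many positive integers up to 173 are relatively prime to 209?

149

209 = 11·19. Inclusion–exclusion on these primes:
173 − ⌊173/11⌋ − ⌊173/19⌋ + ⌊173/209⌋ = 149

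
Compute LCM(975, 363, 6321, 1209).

7705773075

lcm(975, 363) = 975·363/gcd = 353925/3 = 117975
lcm(117975, 6321) = 117975·6321/gcd = 745719975/3 = 248573325
lcm(248573325, 1209) = 248573325·1209/gcd = 300525149925/39 = 7705773075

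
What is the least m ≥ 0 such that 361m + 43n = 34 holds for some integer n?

2

gcd(361, 43) = 1 (Euclid: 361 = 8·43 + 17; 43 = 2·17 + 9; 17 = 1·9 + 8; 9 = 1·8 + 1; 8 = 8·1 + 0), and 1 | 34.
Extended Euclid: 361·(-5) + 43·(42) = 1. Scale by 34: m₀ = -170.
General solution m = m₀ + 43t; reducing mod 43 gives m = 2 (and n = -16).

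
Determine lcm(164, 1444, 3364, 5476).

lcm(164, 1444) = 164·1444/gcd = 236816/4 = 59204
lcm(59204, 3364) = 59204·3364/gcd = 199162256/4 = 49790564
lcm(49790564, 5476) = 49790564·5476/gcd = 272653128464/4 = 68163282116

68163282116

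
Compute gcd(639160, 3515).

639160 = 2³ · 5 · 19 · 29²
3515 = 5 · 19 · 37
Common: 5 · 19 = 95

95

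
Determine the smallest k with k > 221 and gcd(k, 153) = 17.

153 = 17·9. Any k with gcd(k, 153) = 17 is a multiple of 17, say 17s, with s coprime to 9.
Need s > 221/17, so s ≥ 14. First s ≥ 14 with gcd(s, 9) = 1 is s = 14. Thus k = 17·14 = 238.

238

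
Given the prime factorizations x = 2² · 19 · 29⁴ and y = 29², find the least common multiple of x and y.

53753356

max exponent per prime: 2² · 19 · 29⁴ = 53753356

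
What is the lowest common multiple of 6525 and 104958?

gcd first: 104958 = 16·6525 + 558; 6525 = 11·558 + 387; 558 = 1·387 + 171; 387 = 2·171 + 45; 171 = 3·45 + 36; 45 = 1·36 + 9; 36 = 4·9 + 0 → gcd = 9
lcm = 6525·104958/gcd = 684850950/9 = 76094550

76094550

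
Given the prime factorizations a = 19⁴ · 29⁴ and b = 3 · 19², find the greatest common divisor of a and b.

min exponent per shared prime: 19² = 361

361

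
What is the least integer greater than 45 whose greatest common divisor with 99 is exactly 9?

54

99 = 9·11. Any m with gcd(m, 99) = 9 is a multiple of 9, say 9s, with s coprime to 11.
Need s > 45/9, so s ≥ 6. First s ≥ 6 with gcd(s, 11) = 1 is s = 6. Thus m = 9·6 = 54.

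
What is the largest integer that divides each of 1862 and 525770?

98

Euclid: 525770 = 282·1862 + 686; 1862 = 2·686 + 490; 686 = 1·490 + 196; 490 = 2·196 + 98; 196 = 2·98 + 0. Last nonzero remainder: 98.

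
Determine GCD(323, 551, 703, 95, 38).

323 = 17 · 19; 551 = 19 · 29; 703 = 19 · 37; 95 = 5 · 19; 38 = 2 · 19
gcd takes min exponent of each prime: 19 = 19

19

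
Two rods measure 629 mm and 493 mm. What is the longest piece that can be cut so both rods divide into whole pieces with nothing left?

Euclid: 629 = 1·493 + 136; 493 = 3·136 + 85; 136 = 1·85 + 51; 85 = 1·51 + 34; 51 = 1·34 + 17; 34 = 2·17 + 0. Last nonzero remainder: 17.

17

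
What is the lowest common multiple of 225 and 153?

3825

gcd first: 225 = 1·153 + 72; 153 = 2·72 + 9; 72 = 8·9 + 0 → gcd = 9
lcm = 225·153/gcd = 34425/9 = 3825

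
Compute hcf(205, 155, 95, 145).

5

gcd(205, 155): 205 = 1·155 + 50; 155 = 3·50 + 5; 50 = 10·5 + 0 → 5
gcd(5, 95): 95 = 19·5 + 0 → 5
gcd(5, 145): 145 = 29·5 + 0 → 5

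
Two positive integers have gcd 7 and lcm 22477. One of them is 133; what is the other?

1183

p·q = gcd·lcm = 7·22477 = 157339, so q = 157339/133 = 1183.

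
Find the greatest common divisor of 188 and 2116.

Euclid: 2116 = 11·188 + 48; 188 = 3·48 + 44; 48 = 1·44 + 4; 44 = 11·4 + 0. Last nonzero remainder: 4.

4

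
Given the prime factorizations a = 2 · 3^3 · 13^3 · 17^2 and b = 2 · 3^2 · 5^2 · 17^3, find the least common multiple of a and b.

max exponent per prime: 2 · 3^3 · 5^2 · 13^3 · 17^3 = 14571712350

14571712350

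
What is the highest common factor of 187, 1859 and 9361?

gcd(187, 1859): 1859 = 9·187 + 176; 187 = 1·176 + 11; 176 = 16·11 + 0 → 11
gcd(11, 9361): 9361 = 851·11 + 0 → 11

11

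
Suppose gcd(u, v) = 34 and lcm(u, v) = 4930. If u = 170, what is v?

u·v = gcd·lcm = 34·4930 = 167620, so v = 167620/170 = 986.

986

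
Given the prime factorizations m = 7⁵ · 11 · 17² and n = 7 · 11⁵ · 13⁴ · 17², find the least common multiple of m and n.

max exponent per prime: 7⁵ · 11⁵ · 13⁴ · 17² = 22342145607034253

22342145607034253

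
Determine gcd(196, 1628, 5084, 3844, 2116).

4

gcd(196, 1628): 1628 = 8·196 + 60; 196 = 3·60 + 16; 60 = 3·16 + 12; 16 = 1·12 + 4; 12 = 3·4 + 0 → 4
gcd(4, 5084): 5084 = 1271·4 + 0 → 4
gcd(4, 3844): 3844 = 961·4 + 0 → 4
gcd(4, 2116): 2116 = 529·4 + 0 → 4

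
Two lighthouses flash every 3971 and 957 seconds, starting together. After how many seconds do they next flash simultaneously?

345477

gcd first: 3971 = 4·957 + 143; 957 = 6·143 + 99; 143 = 1·99 + 44; 99 = 2·44 + 11; 44 = 4·11 + 0 → gcd = 11
lcm = 3971·957/gcd = 3800247/11 = 345477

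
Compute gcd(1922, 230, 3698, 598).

gcd(1922, 230): 1922 = 8·230 + 82; 230 = 2·82 + 66; 82 = 1·66 + 16; 66 = 4·16 + 2; 16 = 8·2 + 0 → 2
gcd(2, 3698): 3698 = 1849·2 + 0 → 2
gcd(2, 598): 598 = 299·2 + 0 → 2

2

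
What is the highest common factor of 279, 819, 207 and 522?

9

gcd(279, 819): 819 = 2·279 + 261; 279 = 1·261 + 18; 261 = 14·18 + 9; 18 = 2·9 + 0 → 9
gcd(9, 207): 207 = 23·9 + 0 → 9
gcd(9, 522): 522 = 58·9 + 0 → 9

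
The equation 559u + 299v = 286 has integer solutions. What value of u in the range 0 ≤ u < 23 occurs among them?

8

gcd(559, 299) = 13 (Euclid: 559 = 1·299 + 260; 299 = 1·260 + 39; 260 = 6·39 + 26; 39 = 1·26 + 13; 26 = 2·13 + 0), and 13 | 286.
Extended Euclid: 559·(-8) + 299·(15) = 13. Scale by 22: u₀ = -176.
General solution u = u₀ + 23t; reducing mod 23 gives u = 8 (and v = -14).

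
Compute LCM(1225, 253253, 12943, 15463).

1225 = 5² · 7²; 253253 = 7 · 11² · 13 · 23; 12943 = 7 · 43²; 15463 = 7 · 47²
lcm takes max exponent of each prime: 5² · 7² · 11² · 13 · 23 · 43² · 47² = 181019463900275

181019463900275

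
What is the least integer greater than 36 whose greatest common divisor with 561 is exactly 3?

39

Multiples of 3 above 36: 3·13, 3·14, … . Need the cofactor coprime to 561/3 = 187.
Checking s = 13, 14, … the first with gcd(s, 187) = 1 is s = 13, giving 39.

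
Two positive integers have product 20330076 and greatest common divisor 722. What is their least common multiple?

For any two positive integers, gcd × lcm equals their product. Hence lcm = 20330076 / 722 = 28158.

28158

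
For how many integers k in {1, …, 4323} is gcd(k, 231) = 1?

2246

Prime factors of 231: 3, 7, 11. Count integers ≤ 4323 divisible by none of them.
By inclusion–exclusion: 4323 − ⌊4323/3⌋ − ⌊4323/7⌋ − ⌊4323/11⌋ + ⌊4323/21⌋ + ⌊4323/33⌋ + ⌊4323/77⌋ − ⌊4323/231⌋ = 2246.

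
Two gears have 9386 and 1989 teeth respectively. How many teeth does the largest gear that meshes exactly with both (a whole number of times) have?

13

Euclid: 9386 = 4·1989 + 1430; 1989 = 1·1430 + 559; 1430 = 2·559 + 312; 559 = 1·312 + 247; 312 = 1·247 + 65; 247 = 3·65 + 52; 65 = 1·52 + 13; 52 = 4·13 + 0. Last nonzero remainder: 13.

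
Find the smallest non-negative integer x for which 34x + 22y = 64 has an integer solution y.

9

Euclid: 34 = 1·22 + 12; 22 = 1·12 + 10; 12 = 1·10 + 2; 10 = 5·2 + 0 → gcd = 2; 64 = 2·32.
Back-substitution yields 34·(2) + 22·(-3) = 2, so one solution is x = 2·32 = 64, y = -3·32 = -96.
Solutions in x differ by 22/2 = 11; the one in [0, 11) is 64 mod 11 = 9.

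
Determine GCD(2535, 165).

Euclid: 2535 = 15·165 + 60; 165 = 2·60 + 45; 60 = 1·45 + 15; 45 = 3·15 + 0. Last nonzero remainder: 15.

15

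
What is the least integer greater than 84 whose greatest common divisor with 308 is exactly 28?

gcd(x, 308) = 28 forces 28 | x; write x = 28s. Then gcd(28s, 28·11) = 28·gcd(s, 11), so need gcd(s, 11) = 1.
28s > 84 gives s ≥ 4. The least s ≥ 4 coprime to 11 is 4, so x = 28·4 = 112.

112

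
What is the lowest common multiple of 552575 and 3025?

552575 = 5² · 23 · 31²; 3025 = 5² · 11²
max exponents: 5² · 11² · 23 · 31² = 66861575

66861575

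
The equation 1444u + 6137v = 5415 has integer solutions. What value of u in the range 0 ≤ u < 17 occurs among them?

Reduce mod 6137: 1444u ≡ 5415 (mod 6137). With g = gcd(1444, 6137) = 361 dividing 5415, divide through: 4u ≡ 15 (mod 17).
Since gcd(4, 17) = 1, u ≡ 15·(4)⁻¹ ≡ 8 (mod 17). Smallest non-negative: 8.

8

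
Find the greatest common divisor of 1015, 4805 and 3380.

1015 = 5 · 7 · 29; 4805 = 5 · 31²; 3380 = 2² · 5 · 13²
gcd takes min exponent of each prime: 5 = 5

5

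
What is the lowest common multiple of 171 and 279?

5301

gcd first: 279 = 1·171 + 108; 171 = 1·108 + 63; 108 = 1·63 + 45; 63 = 1·45 + 18; 45 = 2·18 + 9; 18 = 2·9 + 0 → gcd = 9
lcm = 171·279/gcd = 47709/9 = 5301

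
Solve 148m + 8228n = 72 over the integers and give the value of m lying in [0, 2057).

Reduce mod 8228: 148m ≡ 72 (mod 8228). With g = gcd(148, 8228) = 4 dividing 72, divide through: 37m ≡ 18 (mod 2057).
Since gcd(37, 2057) = 1, m ≡ 18·(37)⁻¹ ≡ 890 (mod 2057). Smallest non-negative: 890.

890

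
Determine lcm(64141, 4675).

1603525

gcd first: 64141 = 13·4675 + 3366; 4675 = 1·3366 + 1309; 3366 = 2·1309 + 748; 1309 = 1·748 + 561; 748 = 1·561 + 187; 561 = 3·187 + 0 → gcd = 187
lcm = 64141·4675/gcd = 299859175/187 = 1603525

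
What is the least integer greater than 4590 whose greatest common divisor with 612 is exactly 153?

4743

612 = 153·4. Any m with gcd(m, 612) = 153 is a multiple of 153, say 153s, with s coprime to 4.
Need s > 4590/153, so s ≥ 31. First s ≥ 31 with gcd(s, 4) = 1 is s = 31. Thus m = 153·31 = 4743.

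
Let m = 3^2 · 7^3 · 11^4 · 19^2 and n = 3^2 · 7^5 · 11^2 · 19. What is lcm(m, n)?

799485611463

max exponent per prime: 3^2 · 7^5 · 11^4 · 19^2 = 799485611463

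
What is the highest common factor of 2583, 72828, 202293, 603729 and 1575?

gcd(2583, 72828): 72828 = 28·2583 + 504; 2583 = 5·504 + 63; 504 = 8·63 + 0 → 63
gcd(63, 202293): 202293 = 3211·63 + 0 → 63
gcd(63, 603729): 603729 = 9583·63 + 0 → 63
gcd(63, 1575): 1575 = 25·63 + 0 → 63

63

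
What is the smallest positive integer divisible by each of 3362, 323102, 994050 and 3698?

3362 = 2 · 41²; 323102 = 2 · 13 · 17² · 43; 994050 = 2 · 3² · 5² · 47²; 3698 = 2 · 43²
lcm takes max exponent of each prime: 2 · 3² · 5² · 13 · 17² · 41² · 43² · 47² = 11607910456948650

11607910456948650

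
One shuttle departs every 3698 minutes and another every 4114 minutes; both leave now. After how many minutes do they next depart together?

7606786

3698 = 2 · 43²; 4114 = 2 · 11² · 17
max exponents: 2 · 11² · 17 · 43² = 7606786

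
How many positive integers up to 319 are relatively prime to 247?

Prime factors of 247: 13, 19. Count integers ≤ 319 divisible by none of them.
By inclusion–exclusion: 319 − ⌊319/13⌋ − ⌊319/19⌋ + ⌊319/247⌋ = 280.

280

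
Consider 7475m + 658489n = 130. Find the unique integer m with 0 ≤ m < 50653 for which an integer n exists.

11452

Reduce mod 658489: 7475m ≡ 130 (mod 658489). With g = gcd(7475, 658489) = 13 dividing 130, divide through: 575m ≡ 10 (mod 50653).
Since gcd(575, 50653) = 1, m ≡ 10·(575)⁻¹ ≡ 11452 (mod 50653). Smallest non-negative: 11452.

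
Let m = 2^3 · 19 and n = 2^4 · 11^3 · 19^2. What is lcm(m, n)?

7687856

max exponent per prime: 2^4 · 11^3 · 19^2 = 7687856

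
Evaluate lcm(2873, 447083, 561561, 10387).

99159879819

2873 = 13² · 17; 447083 = 7 · 13 · 17³; 561561 = 3 · 7 · 11² · 13 · 17; 10387 = 13 · 17 · 47
lcm takes max exponent of each prime: 3 · 7 · 11² · 13² · 17³ · 47 = 99159879819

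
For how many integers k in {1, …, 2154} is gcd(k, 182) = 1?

852

Prime factors of 182: 2, 7, 13. Count integers ≤ 2154 divisible by none of them.
By inclusion–exclusion: 2154 − ⌊2154/2⌋ − ⌊2154/7⌋ − ⌊2154/13⌋ + ⌊2154/14⌋ + ⌊2154/26⌋ + ⌊2154/91⌋ − ⌊2154/182⌋ = 852.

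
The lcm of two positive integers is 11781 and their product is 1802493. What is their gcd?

From gcd × lcm = uv: gcd = 1802493 / 11781 = 153.

153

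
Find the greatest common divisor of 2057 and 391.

17

2057 = 11² · 17
391 = 17 · 23
Common: 17 = 17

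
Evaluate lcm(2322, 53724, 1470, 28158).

23905396094580

2322 = 2 · 3³ · 43; 53724 = 2² · 3 · 11² · 37; 1470 = 2 · 3 · 5 · 7²; 28158 = 2 · 3 · 13 · 19²
lcm takes max exponent of each prime: 2² · 3³ · 5 · 7² · 11² · 13 · 19² · 37 · 43 = 23905396094580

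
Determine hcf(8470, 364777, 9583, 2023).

7

gcd(8470, 364777): 364777 = 43·8470 + 567; 8470 = 14·567 + 532; 567 = 1·532 + 35; 532 = 15·35 + 7; 35 = 5·7 + 0 → 7
gcd(7, 9583): 9583 = 1369·7 + 0 → 7
gcd(7, 2023): 2023 = 289·7 + 0 → 7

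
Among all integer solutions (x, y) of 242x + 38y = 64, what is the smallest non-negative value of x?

Reduce mod 38: 242x ≡ 64 (mod 38). With g = gcd(242, 38) = 2 dividing 64, divide through: 121x ≡ 32 (mod 19).
Since gcd(121, 19) = 1, x ≡ 32·(121)⁻¹ ≡ 10 (mod 19). Smallest non-negative: 10.

10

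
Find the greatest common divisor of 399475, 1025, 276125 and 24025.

gcd(399475, 1025): 399475 = 389·1025 + 750; 1025 = 1·750 + 275; 750 = 2·275 + 200; 275 = 1·200 + 75; 200 = 2·75 + 50; 75 = 1·50 + 25; 50 = 2·25 + 0 → 25
gcd(25, 276125): 276125 = 11045·25 + 0 → 25
gcd(25, 24025): 24025 = 961·25 + 0 → 25

25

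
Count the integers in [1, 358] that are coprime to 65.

265

65 = 5·13. Inclusion–exclusion on these primes:
358 − ⌊358/5⌋ − ⌊358/13⌋ + ⌊358/65⌋ = 265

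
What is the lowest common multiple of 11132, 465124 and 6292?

139072076

lcm(11132, 465124) = 11132·465124/gcd = 5177760368/484 = 10697852
lcm(10697852, 6292) = 10697852·6292/gcd = 67310884784/484 = 139072076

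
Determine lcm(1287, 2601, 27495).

1287 = 3² · 11 · 13; 2601 = 3² · 17²; 27495 = 3² · 5 · 13 · 47
lcm takes max exponent of each prime: 3² · 5 · 11 · 13 · 17² · 47 = 87406605

87406605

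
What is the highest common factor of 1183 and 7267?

1183 = 7 · 13²
7267 = 13² · 43
Common: 13² = 169

169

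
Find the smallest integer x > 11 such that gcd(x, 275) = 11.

Multiples of 11 above 11: 11·2, 11·3, … . Need the cofactor coprime to 275/11 = 25.
Checking s = 2, 3, … the first with gcd(s, 25) = 1 is s = 2, giving 22.

22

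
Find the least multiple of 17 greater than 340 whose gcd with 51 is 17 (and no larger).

51 = 17·3. Any k with gcd(k, 51) = 17 is a multiple of 17, say 17s, with s coprime to 3.
Need s > 340/17, so s ≥ 21. First s ≥ 21 with gcd(s, 3) = 1 is s = 22. Thus k = 17·22 = 374.

374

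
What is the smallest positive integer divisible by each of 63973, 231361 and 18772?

63973 = 7 · 13 · 19 · 37; 231361 = 13² · 37²; 18772 = 2² · 13 · 19²
lcm takes max exponent of each prime: 2² · 7 · 13² · 19² · 37² = 2338596988

2338596988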